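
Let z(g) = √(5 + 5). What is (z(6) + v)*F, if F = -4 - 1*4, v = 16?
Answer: -128 - 8*√10 ≈ -153.30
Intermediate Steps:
F = -8 (F = -4 - 4 = -8)
z(g) = √10
(z(6) + v)*F = (√10 + 16)*(-8) = (16 + √10)*(-8) = -128 - 8*√10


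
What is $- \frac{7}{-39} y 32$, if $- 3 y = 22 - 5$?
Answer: $- \frac{3808}{117} \approx -32.547$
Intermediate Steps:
$y = - \frac{17}{3}$ ($y = - \frac{22 - 5}{3} = \left(- \frac{1}{3}\right) 17 = - \frac{17}{3} \approx -5.6667$)
$- \frac{7}{-39} y 32 = - \frac{7}{-39} \left(- \frac{17}{3}\right) 32 = \left(-7\right) \left(- \frac{1}{39}\right) \left(- \frac{17}{3}\right) 32 = \frac{7}{39} \left(- \frac{17}{3}\right) 32 = \left(- \frac{119}{117}\right) 32 = - \frac{3808}{117}$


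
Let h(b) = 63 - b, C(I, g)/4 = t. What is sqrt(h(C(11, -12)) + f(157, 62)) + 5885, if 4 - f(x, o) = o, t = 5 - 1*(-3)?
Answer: 5885 + 3*I*sqrt(3) ≈ 5885.0 + 5.1962*I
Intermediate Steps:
t = 8 (t = 5 + 3 = 8)
C(I, g) = 32 (C(I, g) = 4*8 = 32)
f(x, o) = 4 - o
sqrt(h(C(11, -12)) + f(157, 62)) + 5885 = sqrt((63 - 1*32) + (4 - 1*62)) + 5885 = sqrt((63 - 32) + (4 - 62)) + 5885 = sqrt(31 - 58) + 5885 = sqrt(-27) + 5885 = 3*I*sqrt(3) + 5885 = 5885 + 3*I*sqrt(3)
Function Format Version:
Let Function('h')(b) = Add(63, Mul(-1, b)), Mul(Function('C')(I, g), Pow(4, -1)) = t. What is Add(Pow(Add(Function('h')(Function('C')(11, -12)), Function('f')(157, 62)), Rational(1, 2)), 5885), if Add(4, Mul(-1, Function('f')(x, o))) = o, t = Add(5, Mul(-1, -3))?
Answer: Add(5885, Mul(3, I, Pow(3, Rational(1, 2)))) ≈ Add(5885.0, Mul(5.1962, I))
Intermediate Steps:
t = 8 (t = Add(5, 3) = 8)
Function('C')(I, g) = 32 (Function('C')(I, g) = Mul(4, 8) = 32)
Function('f')(x, o) = Add(4, Mul(-1, o))
Add(Pow(Add(Function('h')(Function('C')(11, -12)), Function('f')(157, 62)), Rational(1, 2)), 5885) = Add(Pow(Add(Add(63, Mul(-1, 32)), Add(4, Mul(-1, 62))), Rational(1, 2)), 5885) = Add(Pow(Add(Add(63, -32), Add(4, -62)), Rational(1, 2)), 5885) = Add(Pow(Add(31, -58), Rational(1, 2)), 5885) = Add(Pow(-27, Rational(1, 2)), 5885) = Add(Mul(3, I, Pow(3, Rational(1, 2))), 5885) = Add(5885, Mul(3, I, Pow(3, Rational(1, 2))))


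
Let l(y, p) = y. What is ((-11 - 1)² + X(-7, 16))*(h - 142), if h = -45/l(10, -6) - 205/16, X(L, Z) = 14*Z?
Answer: -58627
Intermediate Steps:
h = -277/16 (h = -45/10 - 205/16 = -45*⅒ - 205*1/16 = -9/2 - 205/16 = -277/16 ≈ -17.313)
((-11 - 1)² + X(-7, 16))*(h - 142) = ((-11 - 1)² + 14*16)*(-277/16 - 142) = ((-12)² + 224)*(-2549/16) = (144 + 224)*(-2549/16) = 368*(-2549/16) = -58627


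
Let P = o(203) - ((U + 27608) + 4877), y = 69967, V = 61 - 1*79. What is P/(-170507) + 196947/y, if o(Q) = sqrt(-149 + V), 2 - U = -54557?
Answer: 39671049677/11929863269 - I*sqrt(167)/170507 ≈ 3.3254 - 7.5791e-5*I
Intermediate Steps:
U = 54559 (U = 2 - 1*(-54557) = 2 + 54557 = 54559)
V = -18 (V = 61 - 79 = -18)
o(Q) = I*sqrt(167) (o(Q) = sqrt(-149 - 18) = sqrt(-167) = I*sqrt(167))
P = -87044 + I*sqrt(167) (P = I*sqrt(167) - ((54559 + 27608) + 4877) = I*sqrt(167) - (82167 + 4877) = I*sqrt(167) - 1*87044 = I*sqrt(167) - 87044 = -87044 + I*sqrt(167) ≈ -87044.0 + 12.923*I)
P/(-170507) + 196947/y = (-87044 + I*sqrt(167))/(-170507) + 196947/69967 = (-87044 + I*sqrt(167))*(-1/170507) + 196947*(1/69967) = (87044/170507 - I*sqrt(167)/170507) + 196947/69967 = 39671049677/11929863269 - I*sqrt(167)/170507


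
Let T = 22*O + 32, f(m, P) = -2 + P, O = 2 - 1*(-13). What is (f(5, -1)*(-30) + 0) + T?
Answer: 452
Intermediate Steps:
O = 15 (O = 2 + 13 = 15)
T = 362 (T = 22*15 + 32 = 330 + 32 = 362)
(f(5, -1)*(-30) + 0) + T = ((-2 - 1)*(-30) + 0) + 362 = (-3*(-30) + 0) + 362 = (90 + 0) + 362 = 90 + 362 = 452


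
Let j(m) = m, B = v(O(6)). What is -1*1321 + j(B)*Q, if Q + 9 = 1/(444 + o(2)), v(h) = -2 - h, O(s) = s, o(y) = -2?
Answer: -276033/221 ≈ -1249.0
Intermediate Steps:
B = -8 (B = -2 - 1*6 = -2 - 6 = -8)
Q = -3977/442 (Q = -9 + 1/(444 - 2) = -9 + 1/442 = -3977/442 ≈ -8.9977)
-1*1321 + j(B)*Q = -1*1321 - 8*(-3977/442) = -1321 + 15908/221 = -276033/221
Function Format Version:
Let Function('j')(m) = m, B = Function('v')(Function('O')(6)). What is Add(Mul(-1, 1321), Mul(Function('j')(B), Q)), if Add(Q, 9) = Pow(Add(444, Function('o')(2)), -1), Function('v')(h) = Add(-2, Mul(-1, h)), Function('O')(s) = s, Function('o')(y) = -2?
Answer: Rational(-276033, 221) ≈ -1249.0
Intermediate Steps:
B = -8 (B = Add(-2, Mul(-1, 6)) = Add(-2, -6) = -8)
Q = Rational(-3977, 442) (Q = Add(-9, Pow(Add(444, -2), -1)) = Add(-9, Pow(442, -1)) = Add(-9, Rational(1, 442)) = Rational(-3977, 442) ≈ -8.9977)
Add(Mul(-1, 1321), Mul(Function('j')(B), Q)) = Add(Mul(-1, 1321), Mul(-8, Rational(-3977, 442))) = Add(-1321, Rational(15908, 221)) = Rational(-276033, 221)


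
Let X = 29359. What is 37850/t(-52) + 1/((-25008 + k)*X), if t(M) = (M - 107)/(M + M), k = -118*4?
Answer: 2944692198447841/118942703880 ≈ 24757.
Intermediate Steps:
k = -472
t(M) = (-107 + M)/(2*M) (t(M) = (-107 + M)/((2*M)) = (-107 + M)*(1/(2*M)) = (-107 + M)/(2*M))
37850/t(-52) + 1/((-25008 + k)*X) = 37850/(((1/2)*(-107 - 52)/(-52))) + 1/(-25008 - 472*29359) = 37850/(((1/2)*(-1/52)*(-159))) + (1/29359)/(-25480) = 37850/(159/104) - 1/25480*1/29359 = 37850*(104/159) - 1/748067320 = 3936400/159 - 1/748067320 = 2944692198447841/118942703880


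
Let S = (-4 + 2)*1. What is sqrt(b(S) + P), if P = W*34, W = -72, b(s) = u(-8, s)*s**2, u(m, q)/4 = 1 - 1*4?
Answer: 8*I*sqrt(39) ≈ 49.96*I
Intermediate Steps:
u(m, q) = -12 (u(m, q) = 4*(1 - 1*4) = 4*(1 - 4) = 4*(-3) = -12)
S = -2 (S = -2*1 = -2)
b(s) = -12*s**2
P = -2448 (P = -72*34 = -2448)
sqrt(b(S) + P) = sqrt(-12*(-2)**2 - 2448) = sqrt(-12*4 - 2448) = sqrt(-48 - 2448) = sqrt(-2496) = 8*I*sqrt(39)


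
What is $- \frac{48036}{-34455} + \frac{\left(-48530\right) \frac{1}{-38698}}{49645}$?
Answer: $\frac{3076220667357}{2206454798185} \approx 1.3942$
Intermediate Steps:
$- \frac{48036}{-34455} + \frac{\left(-48530\right) \frac{1}{-38698}}{49645} = \left(-48036\right) \left(- \frac{1}{34455}\right) + \left(-48530\right) \left(- \frac{1}{38698}\right) \frac{1}{49645} = \frac{16012}{11485} + \frac{24265}{19349} \cdot \frac{1}{49645} = \frac{16012}{11485} + \frac{4853}{192116221} = \frac{3076220667357}{2206454798185}$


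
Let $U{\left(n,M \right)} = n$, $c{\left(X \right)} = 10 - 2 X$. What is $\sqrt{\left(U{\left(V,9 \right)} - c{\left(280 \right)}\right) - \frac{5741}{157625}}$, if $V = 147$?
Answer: $\frac{2 \sqrt{173165065905}}{31525} \approx 26.4$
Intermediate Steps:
$\sqrt{\left(U{\left(V,9 \right)} - c{\left(280 \right)}\right) - \frac{5741}{157625}} = \sqrt{\left(147 - \left(10 - 560\right)\right) - \frac{5741}{157625}} = \sqrt{\left(147 - -550\right) - \frac{5741}{157625}} = \sqrt{\left(147 + 550\right) - \frac{5741}{157625}} = \sqrt{697 - \frac{5741}{157625}} = \sqrt{\frac{109858884}{157625}} = \frac{2 \sqrt{173165065905}}{31525}$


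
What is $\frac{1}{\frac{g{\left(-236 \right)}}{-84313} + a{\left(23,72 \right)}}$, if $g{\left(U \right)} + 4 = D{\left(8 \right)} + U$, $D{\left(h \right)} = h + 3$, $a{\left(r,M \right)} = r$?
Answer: $\frac{84313}{1939428} \approx 0.043473$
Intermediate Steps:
$D{\left(h \right)} = 3 + h$
$g{\left(U \right)} = 7 + U$ ($g{\left(U \right)} = -4 + \left(\left(3 + 8\right) + U\right) = -4 + \left(11 + U\right) = 7 + U$)
$\frac{1}{\frac{g{\left(-236 \right)}}{-84313} + a{\left(23,72 \right)}} = \frac{1}{\frac{7 - 236}{-84313} + 23} = \frac{1}{\left(-229\right) \left(- \frac{1}{84313}\right) + 23} = \frac{1}{\frac{229}{84313} + 23} = \frac{1}{\frac{1939428}{84313}} = \frac{84313}{1939428}$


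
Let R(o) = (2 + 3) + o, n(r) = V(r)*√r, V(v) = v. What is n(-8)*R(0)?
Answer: -80*I*√2 ≈ -113.14*I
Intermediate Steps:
n(r) = r^(3/2) (n(r) = r*√r = r^(3/2))
R(o) = 5 + o
n(-8)*R(0) = (-8)^(3/2)*(5 + 0) = -16*I*√2*5 = -80*I*√2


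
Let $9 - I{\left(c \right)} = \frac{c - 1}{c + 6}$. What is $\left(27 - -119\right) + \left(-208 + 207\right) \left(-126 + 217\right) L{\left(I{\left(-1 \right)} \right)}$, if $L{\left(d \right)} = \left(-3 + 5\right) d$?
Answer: $- \frac{7824}{5} \approx -1564.8$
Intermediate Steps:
$I{\left(c \right)} = 9 - \frac{-1 + c}{6 + c}$ ($I{\left(c \right)} = 9 - \frac{c - 1}{c + 6} = 9 - \frac{-1 + c}{6 + c}$)
$L{\left(d \right)} = 2 d$
$\left(27 - -119\right) + \left(-208 + 207\right) \left(-126 + 217\right) L{\left(I{\left(-1 \right)} \right)} = \left(27 - -119\right) + \left(-208 + 207\right) \left(-126 + 217\right) 2 \frac{55 + 8 \left(-1\right)}{6 - 1} = \left(27 + 119\right) + \left(-1\right) 91 \cdot 2 \frac{55 - 8}{5} = 146 - 91 \cdot 2 \cdot \frac{1}{5} \cdot 47 = 146 - 91 \cdot 2 \cdot \frac{47}{5} = 146 - \frac{8554}{5} = - \frac{7824}{5}$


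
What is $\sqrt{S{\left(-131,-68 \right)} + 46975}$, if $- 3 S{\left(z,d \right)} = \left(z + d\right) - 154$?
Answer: $\frac{\sqrt{423834}}{3} \approx 217.01$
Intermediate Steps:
$S{\left(z,d \right)} = \frac{154}{3} - \frac{d}{3} - \frac{z}{3}$ ($S{\left(z,d \right)} = - \frac{\left(z + d\right) - 154}{3} = - \frac{\left(d + z\right) - 154}{3} = - \frac{-154 + d + z}{3} = \frac{154}{3} - \frac{d}{3} - \frac{z}{3}$)
$\sqrt{S{\left(-131,-68 \right)} + 46975} = \sqrt{\left(\frac{154}{3} - - \frac{68}{3} - - \frac{131}{3}\right) + 46975} = \sqrt{\left(\frac{154}{3} + \frac{68}{3} + \frac{131}{3}\right) + 46975} = \sqrt{\frac{353}{3} + 46975} = \sqrt{\frac{141278}{3}} = \frac{\sqrt{423834}}{3}$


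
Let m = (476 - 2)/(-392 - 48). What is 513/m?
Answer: -37620/79 ≈ -476.20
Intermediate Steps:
m = -237/220 (m = 474/(-440) = 474*(-1/440) = -237/220 ≈ -1.0773)
513/m = 513/(-237/220) = 513*(-220/237) = -37620/79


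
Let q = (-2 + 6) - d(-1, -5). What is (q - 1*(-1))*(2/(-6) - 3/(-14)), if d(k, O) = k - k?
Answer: -25/42 ≈ -0.59524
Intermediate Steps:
d(k, O) = 0
q = 4 (q = (-2 + 6) - 1*0 = 4 + 0 = 4)
(q - 1*(-1))*(2/(-6) - 3/(-14)) = (4 - 1*(-1))*(2/(-6) - 3/(-14)) = (4 + 1)*(2*(-⅙) - 3*(-1/14)) = 5*(-⅓ + 3/14) = 5*(-5/42) = -25/42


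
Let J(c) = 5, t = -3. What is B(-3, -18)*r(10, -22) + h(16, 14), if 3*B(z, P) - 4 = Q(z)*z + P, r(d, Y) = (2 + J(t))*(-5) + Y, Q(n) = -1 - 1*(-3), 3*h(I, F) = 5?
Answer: 1145/3 ≈ 381.67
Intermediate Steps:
h(I, F) = 5/3 (h(I, F) = (1/3)*5 = 5/3)
Q(n) = 2 (Q(n) = -1 + 3 = 2)
r(d, Y) = -35 + Y (r(d, Y) = (2 + 5)*(-5) + Y = 7*(-5) + Y = -35 + Y)
B(z, P) = 4/3 + P/3 + 2*z/3 (B(z, P) = 4/3 + (2*z + P)/3 = 4/3 + (P + 2*z)/3 = 4/3 + (P/3 + 2*z/3) = 4/3 + P/3 + 2*z/3)
B(-3, -18)*r(10, -22) + h(16, 14) = (4/3 + (1/3)*(-18) + (2/3)*(-3))*(-35 - 22) + 5/3 = (4/3 - 6 - 2)*(-57) + 5/3 = -20/3*(-57) + 5/3 = 380 + 5/3 = 1145/3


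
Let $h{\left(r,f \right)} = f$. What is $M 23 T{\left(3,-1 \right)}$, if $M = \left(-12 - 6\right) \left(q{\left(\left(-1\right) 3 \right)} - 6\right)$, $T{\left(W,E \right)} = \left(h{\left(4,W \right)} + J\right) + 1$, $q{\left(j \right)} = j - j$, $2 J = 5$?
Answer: $16146$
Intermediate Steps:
$J = \frac{5}{2}$ ($J = \frac{1}{2} \cdot 5 = \frac{5}{2} \approx 2.5$)
$q{\left(j \right)} = 0$
$T{\left(W,E \right)} = \frac{7}{2} + W$ ($T{\left(W,E \right)} = \left(W + \frac{5}{2}\right) + 1 = \left(\frac{5}{2} + W\right) + 1 = \frac{7}{2} + W$)
$M = 108$ ($M = \left(-12 - 6\right) \left(0 - 6\right) = \left(-18\right) \left(-6\right) = 108$)
$M 23 T{\left(3,-1 \right)} = 108 \cdot 23 \left(\frac{7}{2} + 3\right) = 2484 \cdot \frac{13}{2} = 16146$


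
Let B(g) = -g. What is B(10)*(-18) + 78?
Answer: 258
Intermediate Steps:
B(10)*(-18) + 78 = -1*10*(-18) + 78 = -10*(-18) + 78 = 180 + 78 = 258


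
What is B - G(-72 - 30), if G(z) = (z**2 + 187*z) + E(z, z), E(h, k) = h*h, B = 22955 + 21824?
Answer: 43045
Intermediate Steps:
B = 44779
E(h, k) = h**2
G(z) = 2*z**2 + 187*z (G(z) = (z**2 + 187*z) + z**2 = 2*z**2 + 187*z)
B - G(-72 - 30) = 44779 - (-72 - 30)*(187 + 2*(-72 - 30)) = 44779 - (-102)*(187 + 2*(-102)) = 44779 - (-102)*(187 - 204) = 44779 - (-102)*(-17) = 44779 - 1*1734 = 44779 - 1734 = 43045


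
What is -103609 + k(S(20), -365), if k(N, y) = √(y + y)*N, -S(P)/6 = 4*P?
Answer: -103609 - 480*I*√730 ≈ -1.0361e+5 - 12969.0*I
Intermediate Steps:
S(P) = -24*P
k(N, y) = N*√2*√y (k(N, y) = √(2*y)*N = (√2*√y)*N = N*√2*√y)
-103609 + k(S(20), -365) = -103609 + (-24*20)*√2*√(-365) = -103609 - 480*√2*I*√365 = -103609 - 480*I*√730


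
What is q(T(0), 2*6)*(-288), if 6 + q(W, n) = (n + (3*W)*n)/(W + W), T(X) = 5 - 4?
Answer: -5184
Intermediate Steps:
T(X) = 1
q(W, n) = -6 + (n + 3*W*n)/(2*W) (q(W, n) = -6 + (n + (3*W)*n)/(W + W) = -6 + (n + 3*W*n)/((2*W)) = -6 + (n + 3*W*n)*(1/(2*W)) = -6 + (n + 3*W*n)/(2*W))
q(T(0), 2*6)*(-288) = ((1/2)*(2*6 + 3*1*(-4 + 2*6))/1)*(-288) = ((1/2)*1*(12 + 3*1*(-4 + 12)))*(-288) = ((1/2)*1*(12 + 3*1*8))*(-288) = ((1/2)*1*(12 + 24))*(-288) = ((1/2)*1*36)*(-288) = 18*(-288) = -5184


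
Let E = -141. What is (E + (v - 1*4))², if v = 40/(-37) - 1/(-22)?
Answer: 14130790129/662596 ≈ 21326.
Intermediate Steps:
v = -843/814 (v = 40*(-1/37) - 1*(-1/22) = -40/37 + 1/22 = -843/814 ≈ -1.0356)
(E + (v - 1*4))² = (-141 + (-843/814 - 1*4))² = (-141 + (-843/814 - 4))² = (-141 - 4099/814)² = (-118873/814)² = 14130790129/662596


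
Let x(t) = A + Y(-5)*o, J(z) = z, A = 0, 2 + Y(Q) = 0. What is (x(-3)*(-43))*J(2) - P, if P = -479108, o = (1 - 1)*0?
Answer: 479108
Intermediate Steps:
Y(Q) = -2 (Y(Q) = -2 + 0 = -2)
o = 0 (o = 0*0 = 0)
x(t) = 0 (x(t) = 0 - 2*0 = 0 + 0 = 0)
(x(-3)*(-43))*J(2) - P = (0*(-43))*2 - 1*(-479108) = 0*2 + 479108 = 0 + 479108 = 479108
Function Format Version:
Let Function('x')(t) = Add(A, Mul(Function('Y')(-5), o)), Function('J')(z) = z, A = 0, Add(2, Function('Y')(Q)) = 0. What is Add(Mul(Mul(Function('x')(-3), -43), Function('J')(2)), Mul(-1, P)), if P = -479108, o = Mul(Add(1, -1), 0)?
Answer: 479108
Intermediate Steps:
Function('Y')(Q) = -2 (Function('Y')(Q) = Add(-2, 0) = -2)
o = 0 (o = Mul(0, 0) = 0)
Function('x')(t) = 0 (Function('x')(t) = Add(0, Mul(-2, 0)) = Add(0, 0) = 0)
Add(Mul(Mul(Function('x')(-3), -43), Function('J')(2)), Mul(-1, P)) = Add(Mul(Mul(0, -43), 2), Mul(-1, -479108)) = Add(Mul(0, 2), 479108) = Add(0, 479108) = 479108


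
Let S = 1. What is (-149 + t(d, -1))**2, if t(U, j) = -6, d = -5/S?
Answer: 24025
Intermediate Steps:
d = -5 (d = -5/1 = -5*1 = -5)
(-149 + t(d, -1))**2 = (-149 - 6)**2 = (-155)**2 = 24025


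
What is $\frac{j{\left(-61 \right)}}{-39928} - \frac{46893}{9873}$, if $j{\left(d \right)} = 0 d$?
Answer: $- \frac{15631}{3291} \approx -4.7496$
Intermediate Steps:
$j{\left(d \right)} = 0$
$\frac{j{\left(-61 \right)}}{-39928} - \frac{46893}{9873} = \frac{0}{-39928} - \frac{46893}{9873} = 0 \left(- \frac{1}{39928}\right) - \frac{15631}{3291} = 0 - \frac{15631}{3291} = - \frac{15631}{3291}$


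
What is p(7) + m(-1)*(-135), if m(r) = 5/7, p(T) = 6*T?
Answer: -381/7 ≈ -54.429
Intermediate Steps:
m(r) = 5/7 (m(r) = 5*(⅐) = 5/7)
p(7) + m(-1)*(-135) = 6*7 + (5/7)*(-135) = 42 - 675/7 = -381/7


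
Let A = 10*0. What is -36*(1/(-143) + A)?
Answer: 36/143 ≈ 0.25175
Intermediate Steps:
A = 0
-36*(1/(-143) + A) = -36*(1/(-143) + 0) = -36*(-1/143 + 0) = -36*(-1/143) = 36/143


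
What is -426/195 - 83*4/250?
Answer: -5708/1625 ≈ -3.5126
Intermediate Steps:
-426/195 - 83*4/250 = -426*1/195 - 332*1/250 = -142/65 - 166/125 = -5708/1625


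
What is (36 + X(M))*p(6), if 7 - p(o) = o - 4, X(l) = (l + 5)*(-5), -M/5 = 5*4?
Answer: 2555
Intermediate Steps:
M = -100 (M = -25*4 = -5*20 = -100)
X(l) = -25 - 5*l (X(l) = (5 + l)*(-5) = -25 - 5*l)
p(o) = 11 - o (p(o) = 7 - (o - 4) = 7 - (-4 + o) = 7 + (4 - o) = 11 - o)
(36 + X(M))*p(6) = (36 + (-25 - 5*(-100)))*(11 - 1*6) = (36 + (-25 + 500))*(11 - 6) = (36 + 475)*5 = 511*5 = 2555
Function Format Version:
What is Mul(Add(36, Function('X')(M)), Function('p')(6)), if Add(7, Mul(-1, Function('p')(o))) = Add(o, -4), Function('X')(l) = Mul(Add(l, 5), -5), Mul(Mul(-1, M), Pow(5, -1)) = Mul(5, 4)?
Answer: 2555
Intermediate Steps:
M = -100 (M = Mul(-5, Mul(5, 4)) = Mul(-5, 20) = -100)
Function('X')(l) = Add(-25, Mul(-5, l)) (Function('X')(l) = Mul(Add(5, l), -5) = Add(-25, Mul(-5, l)))
Function('p')(o) = Add(11, Mul(-1, o)) (Function('p')(o) = Add(7, Mul(-1, Add(o, -4))) = Add(7, Mul(-1, Add(-4, o))) = Add(7, Add(4, Mul(-1, o))) = Add(11, Mul(-1, o)))
Mul(Add(36, Function('X')(M)), Function('p')(6)) = Mul(Add(36, Add(-25, Mul(-5, -100))), Add(11, Mul(-1, 6))) = Mul(Add(36, Add(-25, 500)), Add(11, -6)) = Mul(Add(36, 475), 5) = Mul(511, 5) = 2555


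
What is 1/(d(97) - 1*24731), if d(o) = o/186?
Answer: -186/4599869 ≈ -4.0436e-5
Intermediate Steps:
d(o) = o/186 (d(o) = o*(1/186) = o/186)
1/(d(97) - 1*24731) = 1/((1/186)*97 - 1*24731) = 1/(97/186 - 24731) = 1/(-4599869/186) = -186/4599869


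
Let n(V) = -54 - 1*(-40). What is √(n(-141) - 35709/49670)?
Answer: I*√36313190630/49670 ≈ 3.8365*I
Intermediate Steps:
n(V) = -14 (n(V) = -54 + 40 = -14)
√(n(-141) - 35709/49670) = √(-14 - 35709/49670) = √(-731089/49670) = I*√36313190630/49670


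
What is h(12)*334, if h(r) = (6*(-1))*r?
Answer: -24048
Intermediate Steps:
h(r) = -6*r
h(12)*334 = -6*12*334 = -72*334 = -24048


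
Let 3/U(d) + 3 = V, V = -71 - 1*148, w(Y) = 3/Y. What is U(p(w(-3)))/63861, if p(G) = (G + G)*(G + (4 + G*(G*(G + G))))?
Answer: -1/4725714 ≈ -2.1161e-7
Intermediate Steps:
p(G) = 2*G*(4 + G + 2*G**3) (p(G) = (2*G)*(G + (4 + G*(G*(2*G)))) = (2*G)*(G + (4 + G*(2*G**2))) = (2*G)*(G + (4 + 2*G**3)) = (2*G)*(4 + G + 2*G**3) = 2*G*(4 + G + 2*G**3))
V = -219 (V = -71 - 148 = -219)
U(d) = -1/74 (U(d) = 3/(-3 - 219) = 3/(-222) = 3*(-1/222) = -1/74)
U(p(w(-3)))/63861 = -1/74/63861 = -1/74*1/63861 = -1/4725714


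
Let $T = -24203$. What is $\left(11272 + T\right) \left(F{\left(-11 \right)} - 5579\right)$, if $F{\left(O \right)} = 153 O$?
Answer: $93904922$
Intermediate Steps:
$\left(11272 + T\right) \left(F{\left(-11 \right)} - 5579\right) = \left(11272 - 24203\right) \left(153 \left(-11\right) - 5579\right) = - 12931 \left(-1683 - 5579\right) = \left(-12931\right) \left(-7262\right) = 93904922$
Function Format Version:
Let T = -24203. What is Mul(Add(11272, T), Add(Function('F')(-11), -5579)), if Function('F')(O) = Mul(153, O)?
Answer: 93904922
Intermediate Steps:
Mul(Add(11272, T), Add(Function('F')(-11), -5579)) = Mul(Add(11272, -24203), Add(Mul(153, -11), -5579)) = Mul(-12931, Add(-1683, -5579)) = Mul(-12931, -7262) = 93904922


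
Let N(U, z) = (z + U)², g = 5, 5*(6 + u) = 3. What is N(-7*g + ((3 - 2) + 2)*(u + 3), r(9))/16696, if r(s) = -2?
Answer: 48841/417400 ≈ 0.11701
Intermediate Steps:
u = -27/5 (u = -6 + (⅕)*3 = -6 + ⅗ = -27/5 ≈ -5.4000)
N(U, z) = (U + z)²
N(-7*g + ((3 - 2) + 2)*(u + 3), r(9))/16696 = ((-7*5 + ((3 - 2) + 2)*(-27/5 + 3)) - 2)²/16696 = ((-35 + (1 + 2)*(-12/5)) - 2)²*(1/16696) = ((-35 + 3*(-12/5)) - 2)²*(1/16696) = ((-35 - 36/5) - 2)²*(1/16696) = (-211/5 - 2)²*(1/16696) = (-221/5)²*(1/16696) = (48841/25)*(1/16696) = 48841/417400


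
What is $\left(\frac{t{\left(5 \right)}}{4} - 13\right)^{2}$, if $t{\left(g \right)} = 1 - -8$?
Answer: $\frac{1849}{16} \approx 115.56$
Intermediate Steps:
$t{\left(g \right)} = 9$ ($t{\left(g \right)} = 1 + 8 = 9$)
$\left(\frac{t{\left(5 \right)}}{4} - 13\right)^{2} = \left(\frac{9}{4} - 13\right)^{2} = \left(- \frac{43}{4}\right)^{2} = \frac{1849}{16}$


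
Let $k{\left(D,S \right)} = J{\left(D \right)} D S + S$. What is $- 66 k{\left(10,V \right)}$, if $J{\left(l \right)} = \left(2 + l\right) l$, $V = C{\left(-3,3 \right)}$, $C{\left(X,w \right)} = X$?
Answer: $237798$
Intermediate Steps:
$V = -3$
$J{\left(l \right)} = l \left(2 + l\right)$
$k{\left(D,S \right)} = S + S D^{2} \left(2 + D\right)$ ($k{\left(D,S \right)} = D \left(2 + D\right) D S + S = D^{2} \left(2 + D\right) S + S = S D^{2} \left(2 + D\right) + S = S + S D^{2} \left(2 + D\right)$)
$- 66 k{\left(10,V \right)} = - 66 \left(- 3 \left(1 + 10^{2} \left(2 + 10\right)\right)\right) = - 66 \left(- 3 \left(1 + 100 \cdot 12\right)\right) = - 66 \left(- 3 \left(1 + 1200\right)\right) = - 66 \left(\left(-3\right) 1201\right) = \left(-66\right) \left(-3603\right) = 237798$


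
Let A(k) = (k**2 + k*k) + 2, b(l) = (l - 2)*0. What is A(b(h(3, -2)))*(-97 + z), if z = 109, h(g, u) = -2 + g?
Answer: 24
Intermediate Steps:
b(l) = 0 (b(l) = (-2 + l)*0 = 0)
A(k) = 2 + 2*k**2 (A(k) = (k**2 + k**2) + 2 = 2*k**2 + 2 = 2 + 2*k**2)
A(b(h(3, -2)))*(-97 + z) = (2 + 2*0**2)*(-97 + 109) = (2 + 2*0)*12 = (2 + 0)*12 = 2*12 = 24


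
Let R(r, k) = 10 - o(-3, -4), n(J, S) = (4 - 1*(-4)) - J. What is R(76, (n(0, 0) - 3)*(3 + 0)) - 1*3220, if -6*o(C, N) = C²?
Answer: -6417/2 ≈ -3208.5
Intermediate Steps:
o(C, N) = -C²/6
n(J, S) = 8 - J (n(J, S) = (4 + 4) - J = 8 - J)
R(r, k) = 23/2 (R(r, k) = 10 - (-1)*(-3)²/6 = 10 - (-1)*9/6 = 10 - 1*(-3/2) = 10 + 3/2 = 23/2)
R(76, (n(0, 0) - 3)*(3 + 0)) - 1*3220 = 23/2 - 1*3220 = 23/2 - 3220 = -6417/2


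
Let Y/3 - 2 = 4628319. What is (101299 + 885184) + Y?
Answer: 14871446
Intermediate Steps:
Y = 13884963 (Y = 6 + 3*4628319 = 6 + 13884957 = 13884963)
(101299 + 885184) + Y = (101299 + 885184) + 13884963 = 986483 + 13884963 = 14871446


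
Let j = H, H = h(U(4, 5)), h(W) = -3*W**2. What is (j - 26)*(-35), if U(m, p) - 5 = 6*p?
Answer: 129535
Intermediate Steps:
U(m, p) = 5 + 6*p
H = -3675 (H = -3*(5 + 6*5)**2 = -3*(5 + 30)**2 = -3*35**2 = -3*1225 = -3675)
j = -3675
(j - 26)*(-35) = (-3675 - 26)*(-35) = -3701*(-35) = 129535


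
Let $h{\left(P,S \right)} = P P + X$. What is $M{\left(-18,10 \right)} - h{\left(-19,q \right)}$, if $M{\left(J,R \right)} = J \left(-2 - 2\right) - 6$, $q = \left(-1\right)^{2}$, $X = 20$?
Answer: $-315$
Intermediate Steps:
$q = 1$
$h{\left(P,S \right)} = 20 + P^{2}$ ($h{\left(P,S \right)} = P P + 20 = P^{2} + 20 = 20 + P^{2}$)
$M{\left(J,R \right)} = -6 - 4 J$ ($M{\left(J,R \right)} = J \left(-4\right) - 6 = - 4 J - 6 = -6 - 4 J$)
$M{\left(-18,10 \right)} - h{\left(-19,q \right)} = \left(-6 - -72\right) - \left(20 + \left(-19\right)^{2}\right) = \left(-6 + 72\right) - \left(20 + 361\right) = 66 - 381 = -315$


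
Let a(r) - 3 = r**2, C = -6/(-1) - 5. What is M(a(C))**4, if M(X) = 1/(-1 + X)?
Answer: 1/81 ≈ 0.012346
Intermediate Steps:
C = 1 (C = -6*(-1) - 5 = -1*(-6) - 5 = 6 - 5 = 1)
a(r) = 3 + r**2
M(a(C))**4 = (1/(-1 + (3 + 1**2)))**4 = (1/(-1 + (3 + 1)))**4 = (1/(-1 + 4))**4 = (1/3)**4 = 1/81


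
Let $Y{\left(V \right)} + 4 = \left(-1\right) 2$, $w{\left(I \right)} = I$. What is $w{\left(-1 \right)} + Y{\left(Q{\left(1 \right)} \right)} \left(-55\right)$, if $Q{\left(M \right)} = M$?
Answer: $329$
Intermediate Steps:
$Y{\left(V \right)} = -6$ ($Y{\left(V \right)} = -4 - 2 = -6$)
$w{\left(-1 \right)} + Y{\left(Q{\left(1 \right)} \right)} \left(-55\right) = -1 - -330 = -1 + 330 = 329$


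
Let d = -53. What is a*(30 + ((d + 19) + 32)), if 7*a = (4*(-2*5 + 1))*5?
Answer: -720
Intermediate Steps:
a = -180/7 (a = ((4*(-2*5 + 1))*5)/7 = ((4*(-10 + 1))*5)/7 = ((4*(-9))*5)/7 = (-36*5)/7 = (1/7)*(-180) = -180/7 ≈ -25.714)
a*(30 + ((d + 19) + 32)) = -180*(30 + ((-53 + 19) + 32))/7 = -180*(30 + (-34 + 32))/7 = -180*(30 - 2)/7 = -180/7*28 = -720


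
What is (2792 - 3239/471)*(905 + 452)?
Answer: 1780103101/471 ≈ 3.7794e+6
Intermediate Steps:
(2792 - 3239/471)*(905 + 452) = (2792 - 3239*1/471)*1357 = (2792 - 3239/471)*1357 = (1311793/471)*1357 = 1780103101/471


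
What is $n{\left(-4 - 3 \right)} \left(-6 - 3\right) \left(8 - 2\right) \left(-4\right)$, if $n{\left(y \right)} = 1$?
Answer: $216$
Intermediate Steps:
$n{\left(-4 - 3 \right)} \left(-6 - 3\right) \left(8 - 2\right) \left(-4\right) = 1 \left(-6 - 3\right) \left(8 - 2\right) \left(-4\right) = 1 \left(\left(-9\right) 6\right) \left(-4\right) = 1 \left(-54\right) \left(-4\right) = \left(-54\right) \left(-4\right) = 216$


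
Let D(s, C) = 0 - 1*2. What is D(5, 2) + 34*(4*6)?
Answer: 814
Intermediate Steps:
D(s, C) = -2 (D(s, C) = 0 - 2 = -2)
D(5, 2) + 34*(4*6) = -2 + 34*(4*6) = -2 + 34*24 = -2 + 816 = 814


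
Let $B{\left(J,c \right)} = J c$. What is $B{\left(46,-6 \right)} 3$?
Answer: $-828$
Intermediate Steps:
$B{\left(46,-6 \right)} 3 = 46 \left(-6\right) 3 = \left(-276\right) 3 = -828$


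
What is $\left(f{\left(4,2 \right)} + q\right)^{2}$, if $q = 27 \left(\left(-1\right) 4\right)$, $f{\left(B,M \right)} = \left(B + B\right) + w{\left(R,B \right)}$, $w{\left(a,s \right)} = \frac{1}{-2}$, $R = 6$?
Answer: $\frac{40401}{4} \approx 10100.0$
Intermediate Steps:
$w{\left(a,s \right)} = - \frac{1}{2}$
$f{\left(B,M \right)} = - \frac{1}{2} + 2 B$ ($f{\left(B,M \right)} = \left(B + B\right) - \frac{1}{2} = 2 B - \frac{1}{2} = - \frac{1}{2} + 2 B$)
$q = -108$ ($q = 27 \left(-4\right) = -108$)
$\left(f{\left(4,2 \right)} + q\right)^{2} = \left(\left(- \frac{1}{2} + 2 \cdot 4\right) - 108\right)^{2} = \left(\left(- \frac{1}{2} + 8\right) - 108\right)^{2} = \left(\frac{15}{2} - 108\right)^{2} = \left(- \frac{201}{2}\right)^{2} = \frac{40401}{4}$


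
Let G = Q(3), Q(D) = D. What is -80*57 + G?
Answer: -4557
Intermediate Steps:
G = 3
-80*57 + G = -80*57 + 3 = -4560 + 3 = -4557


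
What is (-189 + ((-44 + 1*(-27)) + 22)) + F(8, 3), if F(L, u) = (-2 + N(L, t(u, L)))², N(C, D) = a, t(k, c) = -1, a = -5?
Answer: -189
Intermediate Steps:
N(C, D) = -5
F(L, u) = 49 (F(L, u) = (-2 - 5)² = (-7)² = 49)
(-189 + ((-44 + 1*(-27)) + 22)) + F(8, 3) = (-189 + ((-44 + 1*(-27)) + 22)) + 49 = (-189 + ((-44 - 27) + 22)) + 49 = (-189 + (-71 + 22)) + 49 = (-189 - 49) + 49 = -238 + 49 = -189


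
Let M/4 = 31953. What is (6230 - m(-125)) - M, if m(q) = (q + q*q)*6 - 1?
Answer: -214581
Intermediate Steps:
M = 127812 (M = 4*31953 = 127812)
m(q) = -1 + 6*q + 6*q² (m(q) = (q + q²)*6 - 1 = (6*q + 6*q²) - 1 = -1 + 6*q + 6*q²)
(6230 - m(-125)) - M = (6230 - (-1 + 6*(-125) + 6*(-125)²)) - 1*127812 = (6230 - (-1 - 750 + 6*15625)) - 127812 = (6230 - (-1 - 750 + 93750)) - 127812 = (6230 - 1*92999) - 127812 = (6230 - 92999) - 127812 = -86769 - 127812 = -214581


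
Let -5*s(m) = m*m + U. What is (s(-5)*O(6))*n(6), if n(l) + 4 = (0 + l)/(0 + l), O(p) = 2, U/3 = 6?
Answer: 258/5 ≈ 51.600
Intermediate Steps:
U = 18 (U = 3*6 = 18)
s(m) = -18/5 - m²/5 (s(m) = -(m*m + 18)/5 = -(m² + 18)/5 = -(18 + m²)/5 = -18/5 - m²/5)
n(l) = -3 (n(l) = -4 + (0 + l)/(0 + l) = -4 + l/l = -4 + 1 = -3)
(s(-5)*O(6))*n(6) = ((-18/5 - ⅕*(-5)²)*2)*(-3) = ((-18/5 - ⅕*25)*2)*(-3) = ((-18/5 - 5)*2)*(-3) = -43/5*2*(-3) = -86/5*(-3) = 258/5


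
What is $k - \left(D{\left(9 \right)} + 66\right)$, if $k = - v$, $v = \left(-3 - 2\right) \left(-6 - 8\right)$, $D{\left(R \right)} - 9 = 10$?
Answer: $-155$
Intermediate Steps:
$D{\left(R \right)} = 19$ ($D{\left(R \right)} = 9 + 10 = 19$)
$v = 70$ ($v = \left(-5\right) \left(-14\right) = 70$)
$k = -70$ ($k = \left(-1\right) 70 = -70$)
$k - \left(D{\left(9 \right)} + 66\right) = -70 - \left(19 + 66\right) = -70 - 85 = -155$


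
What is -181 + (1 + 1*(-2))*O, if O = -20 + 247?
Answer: -408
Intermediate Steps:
O = 227
-181 + (1 + 1*(-2))*O = -181 + (1 + 1*(-2))*227 = -181 + (1 - 2)*227 = -181 - 1*227 = -181 - 227 = -408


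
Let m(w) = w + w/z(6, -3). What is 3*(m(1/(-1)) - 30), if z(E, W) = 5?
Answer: -468/5 ≈ -93.600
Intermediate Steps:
m(w) = 6*w/5 (m(w) = w + w/5 = 6*w/5)
3*(m(1/(-1)) - 30) = 3*((6/5)/(-1) - 30) = 3*((6/5)*(-1) - 30) = 3*(-6/5 - 30) = 3*(-156/5) = -468/5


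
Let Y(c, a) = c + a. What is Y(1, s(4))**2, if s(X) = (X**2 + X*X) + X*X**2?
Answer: 9409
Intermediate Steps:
s(X) = X**3 + 2*X**2 (s(X) = (X**2 + X**2) + X**3 = 2*X**2 + X**3 = X**3 + 2*X**2)
Y(c, a) = a + c
Y(1, s(4))**2 = (4**2*(2 + 4) + 1)**2 = (16*6 + 1)**2 = (96 + 1)**2 = 97**2 = 9409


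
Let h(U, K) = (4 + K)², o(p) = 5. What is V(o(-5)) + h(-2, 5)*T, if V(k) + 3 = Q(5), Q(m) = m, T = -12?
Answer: -970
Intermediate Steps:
V(k) = 2 (V(k) = -3 + 5 = 2)
V(o(-5)) + h(-2, 5)*T = 2 + (4 + 5)²*(-12) = 2 + 9²*(-12) = 2 + 81*(-12) = 2 - 972 = -970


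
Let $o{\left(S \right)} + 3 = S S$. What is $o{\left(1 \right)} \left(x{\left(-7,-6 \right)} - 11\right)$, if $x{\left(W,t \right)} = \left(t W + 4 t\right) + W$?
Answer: $0$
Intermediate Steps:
$o{\left(S \right)} = -3 + S^{2}$ ($o{\left(S \right)} = -3 + S S = -3 + S^{2}$)
$x{\left(W,t \right)} = W + 4 t + W t$ ($x{\left(W,t \right)} = \left(W t + 4 t\right) + W = \left(4 t + W t\right) + W = W + 4 t + W t$)
$o{\left(1 \right)} \left(x{\left(-7,-6 \right)} - 11\right) = \left(-3 + 1^{2}\right) \left(\left(-7 + 4 \left(-6\right) - -42\right) - 11\right) = \left(-3 + 1\right) \left(\left(-7 - 24 + 42\right) - 11\right) = - 2 \left(11 - 11\right) = \left(-2\right) 0 = 0$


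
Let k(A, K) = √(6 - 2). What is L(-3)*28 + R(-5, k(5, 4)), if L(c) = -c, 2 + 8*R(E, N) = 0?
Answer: 335/4 ≈ 83.750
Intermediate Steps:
k(A, K) = 2 (k(A, K) = √4 = 2)
R(E, N) = -¼ (R(E, N) = -¼ + (⅛)*0 = -¼ + 0 = -¼)
L(-3)*28 + R(-5, k(5, 4)) = -1*(-3)*28 - ¼ = 3*28 - ¼ = 84 - ¼ = 335/4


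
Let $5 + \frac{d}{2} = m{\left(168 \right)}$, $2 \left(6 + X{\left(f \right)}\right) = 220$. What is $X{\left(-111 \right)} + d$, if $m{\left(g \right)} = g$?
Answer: $430$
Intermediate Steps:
$X{\left(f \right)} = 104$ ($X{\left(f \right)} = -6 + \frac{1}{2} \cdot 220 = -6 + 110 = 104$)
$d = 326$ ($d = -10 + 2 \cdot 168 = -10 + 336 = 326$)
$X{\left(-111 \right)} + d = 104 + 326 = 430$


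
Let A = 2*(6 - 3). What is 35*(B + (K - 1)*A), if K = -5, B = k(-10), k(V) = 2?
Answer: -1190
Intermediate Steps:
A = 6 (A = 2*3 = 6)
B = 2
35*(B + (K - 1)*A) = 35*(2 + (-5 - 1)*6) = 35*(2 - 6*6) = 35*(2 - 36) = 35*(-34) = -1190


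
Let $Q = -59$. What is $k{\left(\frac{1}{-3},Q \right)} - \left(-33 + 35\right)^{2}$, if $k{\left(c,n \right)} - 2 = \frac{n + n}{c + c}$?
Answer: $175$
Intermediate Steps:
$k{\left(c,n \right)} = 2 + \frac{n}{c}$ ($k{\left(c,n \right)} = 2 + \frac{n + n}{c + c} = 2 + \frac{2 n}{2 c} = 2 + 2 n \frac{1}{2 c} = 2 + \frac{n}{c}$)
$k{\left(\frac{1}{-3},Q \right)} - \left(-33 + 35\right)^{2} = \left(2 - \frac{59}{\frac{1}{-3}}\right) - \left(-33 + 35\right)^{2} = \left(2 - \frac{59}{- \frac{1}{3}}\right) - 2^{2} = \left(2 - -177\right) - 4 = \left(2 + 177\right) - 4 = 179 - 4 = 175$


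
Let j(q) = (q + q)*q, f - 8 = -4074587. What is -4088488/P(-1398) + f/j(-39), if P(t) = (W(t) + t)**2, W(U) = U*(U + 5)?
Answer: -107155153847415005/79999916001408 ≈ -1339.4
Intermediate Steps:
f = -4074579 (f = 8 - 4074587 = -4074579)
W(U) = U*(5 + U)
j(q) = 2*q**2 (j(q) = (2*q)*q = 2*q**2)
P(t) = (t + t*(5 + t))**2 (P(t) = (t*(5 + t) + t)**2 = (t + t*(5 + t))**2)
-4088488/P(-1398) + f/j(-39) = -4088488*1/(1954404*(6 - 1398)**2) - 4074579/(2*(-39)**2) = -4088488/(1954404*(-1392)**2) - 4074579/(2*1521) = -4088488/(1954404*1937664) - 4074579/3042 = -4088488/3786978272256 - 4074579*1/3042 = -4088488*1/3786978272256 - 452731/338 = -511061/473372284032 - 452731/338 = -107155153847415005/79999916001408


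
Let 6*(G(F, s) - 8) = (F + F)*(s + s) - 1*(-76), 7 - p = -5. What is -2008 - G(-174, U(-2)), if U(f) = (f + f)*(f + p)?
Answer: -20006/3 ≈ -6668.7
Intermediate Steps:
p = 12 (p = 7 - 1*(-5) = 7 + 5 = 12)
U(f) = 2*f*(12 + f) (U(f) = (f + f)*(f + 12) = (2*f)*(12 + f) = 2*f*(12 + f))
G(F, s) = 62/3 + 2*F*s/3 (G(F, s) = 8 + ((F + F)*(s + s) - 1*(-76))/6 = 8 + ((2*F)*(2*s) + 76)/6 = 8 + (4*F*s + 76)/6 = 8 + (76 + 4*F*s)/6 = 8 + (38/3 + 2*F*s/3) = 62/3 + 2*F*s/3)
-2008 - G(-174, U(-2)) = -2008 - (62/3 + (2/3)*(-174)*(2*(-2)*(12 - 2))) = -2008 - (62/3 + (2/3)*(-174)*(2*(-2)*10)) = -2008 - (62/3 + (2/3)*(-174)*(-40)) = -2008 - (62/3 + 4640) = -2008 - 1*13982/3 = -2008 - 13982/3 = -20006/3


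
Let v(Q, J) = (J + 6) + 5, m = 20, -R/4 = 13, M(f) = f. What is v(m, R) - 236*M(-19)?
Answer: 4443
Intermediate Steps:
R = -52 (R = -4*13 = -52)
v(Q, J) = 11 + J (v(Q, J) = (6 + J) + 5 = 11 + J)
v(m, R) - 236*M(-19) = (11 - 52) - 236*(-19) = -41 + 4484 = 4443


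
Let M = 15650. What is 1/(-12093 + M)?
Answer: 1/3557 ≈ 0.00028114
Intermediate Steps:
1/(-12093 + M) = 1/(-12093 + 15650) = 1/3557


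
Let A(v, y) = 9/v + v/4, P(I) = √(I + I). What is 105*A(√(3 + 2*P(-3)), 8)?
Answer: 105*(39 + 2*I*√6)/(4*√(3 + 2*I*√6)) ≈ 398.87 - 161.96*I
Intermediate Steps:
P(I) = √2*√I (P(I) = √(2*I) = √2*√I)
A(v, y) = 9/v + v/4 (A(v, y) = 9/v + v*(¼) = 9/v + v/4)
105*A(√(3 + 2*P(-3)), 8) = 105*(9/(√(3 + 2*(√2*√(-3)))) + √(3 + 2*(√2*√(-3)))/4) = 105*(9/(√(3 + 2*(√2*(I*√3)))) + √(3 + 2*(√2*(I*√3)))/4) = 105*(9/(√(3 + 2*(I*√6))) + √(3 + 2*(I*√6))/4) = 105*(9/(√(3 + 2*I*√6)) + √(3 + 2*I*√6)/4) = 105*(9/√(3 + 2*I*√6) + √(3 + 2*I*√6)/4) = 945/√(3 + 2*I*√6) + 105*√(3 + 2*I*√6)/4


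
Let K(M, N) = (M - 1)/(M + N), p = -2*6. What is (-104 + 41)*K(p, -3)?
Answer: -273/5 ≈ -54.600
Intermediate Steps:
p = -12
K(M, N) = (-1 + M)/(M + N)
(-104 + 41)*K(p, -3) = (-104 + 41)*((-1 - 12)/(-12 - 3)) = -63*(-13)/(-15) = -(-21)*(-13)/5 = -63*13/15 = -273/5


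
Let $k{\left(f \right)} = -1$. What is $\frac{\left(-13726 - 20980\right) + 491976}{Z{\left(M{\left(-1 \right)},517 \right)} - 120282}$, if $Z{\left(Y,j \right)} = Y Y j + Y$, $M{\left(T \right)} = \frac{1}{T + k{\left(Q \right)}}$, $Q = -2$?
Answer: $- \frac{1829080}{480613} \approx -3.8057$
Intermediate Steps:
$M{\left(T \right)} = \frac{1}{-1 + T}$ ($M{\left(T \right)} = \frac{1}{T - 1} = \frac{1}{-1 + T}$)
$Z{\left(Y,j \right)} = Y + j Y^{2}$ ($Z{\left(Y,j \right)} = Y^{2} j + Y = j Y^{2} + Y = Y + j Y^{2}$)
$\frac{\left(-13726 - 20980\right) + 491976}{Z{\left(M{\left(-1 \right)},517 \right)} - 120282} = \frac{\left(-13726 - 20980\right) + 491976}{\frac{1 + \frac{1}{-1 - 1} \cdot 517}{-1 - 1} - 120282} = \frac{-34706 + 491976}{\frac{1 + \frac{1}{-2} \cdot 517}{-2} - 120282} = \frac{457270}{- \frac{1 - \frac{517}{2}}{2} - 120282} = \frac{457270}{\left(- \frac{1}{2}\right) \left(- \frac{515}{2}\right) - 120282} = \frac{457270}{\frac{515}{4} - 120282} = \frac{457270}{- \frac{480613}{4}} = 457270 \left(- \frac{4}{480613}\right) = - \frac{1829080}{480613}$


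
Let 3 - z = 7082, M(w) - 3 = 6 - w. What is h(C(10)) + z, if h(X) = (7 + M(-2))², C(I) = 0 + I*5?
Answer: -6755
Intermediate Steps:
M(w) = 9 - w (M(w) = 3 + (6 - w) = 9 - w)
C(I) = 5*I (C(I) = 0 + 5*I = 5*I)
h(X) = 324 (h(X) = (7 + (9 - 1*(-2)))² = (7 + (9 + 2))² = (7 + 11)² = 18² = 324)
z = -7079 (z = 3 - 1*7082 = 3 - 7082 = -7079)
h(C(10)) + z = 324 - 7079 = -6755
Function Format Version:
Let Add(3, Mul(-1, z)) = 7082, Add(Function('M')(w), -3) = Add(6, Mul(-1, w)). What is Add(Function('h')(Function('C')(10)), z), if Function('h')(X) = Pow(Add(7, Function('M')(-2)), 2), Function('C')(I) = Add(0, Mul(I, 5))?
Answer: -6755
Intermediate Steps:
Function('M')(w) = Add(9, Mul(-1, w)) (Function('M')(w) = Add(3, Add(6, Mul(-1, w))) = Add(9, Mul(-1, w)))
Function('C')(I) = Mul(5, I) (Function('C')(I) = Add(0, Mul(5, I)) = Mul(5, I))
Function('h')(X) = 324 (Function('h')(X) = Pow(Add(7, Add(9, Mul(-1, -2))), 2) = Pow(Add(7, Add(9, 2)), 2) = Pow(Add(7, 11), 2) = Pow(18, 2) = 324)
z = -7079 (z = Add(3, Mul(-1, 7082)) = Add(3, -7082) = -7079)
Add(Function('h')(Function('C')(10)), z) = Add(324, -7079) = -6755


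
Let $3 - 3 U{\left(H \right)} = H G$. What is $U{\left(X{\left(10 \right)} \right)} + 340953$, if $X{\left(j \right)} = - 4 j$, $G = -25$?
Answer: $\frac{1021862}{3} \approx 3.4062 \cdot 10^{5}$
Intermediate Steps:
$U{\left(H \right)} = 1 + \frac{25 H}{3}$ ($U{\left(H \right)} = 1 - \frac{H \left(-25\right)}{3} = 1 - \frac{\left(-25\right) H}{3} = 1 + \frac{25 H}{3}$)
$U{\left(X{\left(10 \right)} \right)} + 340953 = \left(1 + \frac{25 \left(\left(-4\right) 10\right)}{3}\right) + 340953 = \left(1 + \frac{25}{3} \left(-40\right)\right) + 340953 = \left(1 - \frac{1000}{3}\right) + 340953 = - \frac{997}{3} + 340953 = \frac{1021862}{3}$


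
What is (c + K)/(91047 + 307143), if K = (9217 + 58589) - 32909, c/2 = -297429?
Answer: -559961/398190 ≈ -1.4063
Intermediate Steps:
c = -594858 (c = 2*(-297429) = -594858)
K = 34897 (K = 67806 - 32909 = 34897)
(c + K)/(91047 + 307143) = (-594858 + 34897)/(91047 + 307143) = -559961/398190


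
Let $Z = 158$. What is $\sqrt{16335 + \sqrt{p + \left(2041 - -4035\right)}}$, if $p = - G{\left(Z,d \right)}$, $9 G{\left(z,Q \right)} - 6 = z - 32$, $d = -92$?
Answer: $\frac{\sqrt{147015 + 6 \sqrt{13638}}}{3} \approx 128.11$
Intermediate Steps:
$G{\left(z,Q \right)} = - \frac{26}{9} + \frac{z}{9}$ ($G{\left(z,Q \right)} = \frac{2}{3} + \frac{z - 32}{9} = \frac{2}{3} + \frac{-32 + z}{9} = \frac{2}{3} + \left(- \frac{32}{9} + \frac{z}{9}\right) = - \frac{26}{9} + \frac{z}{9}$)
$p = - \frac{44}{3}$ ($p = - (- \frac{26}{9} + \frac{1}{9} \cdot 158) = - (- \frac{26}{9} + \frac{158}{9}) = \left(-1\right) \frac{44}{3} = - \frac{44}{3} \approx -14.667$)
$\sqrt{16335 + \sqrt{p + \left(2041 - -4035\right)}} = \sqrt{16335 + \sqrt{- \frac{44}{3} + \left(2041 - -4035\right)}} = \sqrt{16335 + \sqrt{- \frac{44}{3} + \left(2041 + 4035\right)}} = \sqrt{16335 + \sqrt{- \frac{44}{3} + 6076}} = \sqrt{16335 + \sqrt{\frac{18184}{3}}} = \sqrt{16335 + \frac{2 \sqrt{13638}}{3}}$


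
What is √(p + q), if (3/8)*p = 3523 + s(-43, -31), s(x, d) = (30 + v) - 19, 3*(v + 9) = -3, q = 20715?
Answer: √271011/3 ≈ 173.53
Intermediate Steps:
v = -10 (v = -9 + (⅓)*(-3) = -9 - 1 = -10)
s(x, d) = 1 (s(x, d) = (30 - 10) - 19 = 20 - 19 = 1)
p = 28192/3 (p = 8*(3523 + 1)/3 = (8/3)*3524 = 28192/3 ≈ 9397.3)
√(p + q) = √(28192/3 + 20715) = √(90337/3) = √271011/3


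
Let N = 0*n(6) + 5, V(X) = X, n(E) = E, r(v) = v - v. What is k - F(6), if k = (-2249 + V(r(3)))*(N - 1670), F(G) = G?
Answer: 3744579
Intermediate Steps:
r(v) = 0
N = 5 (N = 0*6 + 5 = 0 + 5 = 5)
k = 3744585 (k = (-2249 + 0)*(5 - 1670) = -2249*(-1665) = 3744585)
k - F(6) = 3744585 - 1*6 = 3744585 - 6 = 3744579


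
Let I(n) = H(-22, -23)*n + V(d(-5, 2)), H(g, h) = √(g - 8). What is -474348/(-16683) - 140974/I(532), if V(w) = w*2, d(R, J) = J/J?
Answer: 335237850789/11804229041 + 18749542*I*√30/2122681 ≈ 28.4 + 48.38*I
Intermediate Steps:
H(g, h) = √(-8 + g)
d(R, J) = 1
V(w) = 2*w
I(n) = 2 + I*n*√30 (I(n) = √(-8 - 22)*n + 2*1 = √(-30)*n + 2 = (I*√30)*n + 2 = I*n*√30 + 2 = 2 + I*n*√30)
-474348/(-16683) - 140974/I(532) = -474348/(-16683) - 140974/(2 + I*532*√30) = -474348*(-1/16683) - 140974/(2 + 532*I*√30) = 158116/5561 - 140974/(2 + 532*I*√30)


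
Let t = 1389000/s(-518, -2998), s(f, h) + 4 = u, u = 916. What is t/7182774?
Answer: 57875/272945412 ≈ 0.00021204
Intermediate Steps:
s(f, h) = 912 (s(f, h) = -4 + 916 = 912)
t = 57875/38 (t = 1389000/912 = 1389000*(1/912) = 57875/38 ≈ 1523.0)
t/7182774 = (57875/38)/7182774 = (57875/38)*(1/7182774) = 57875/272945412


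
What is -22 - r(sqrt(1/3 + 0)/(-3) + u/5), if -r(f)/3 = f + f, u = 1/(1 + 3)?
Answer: -217/10 - 2*sqrt(3)/3 ≈ -22.855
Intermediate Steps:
u = 1/4 ≈ 0.25000
r(f) = -6*f (r(f) = -3*(f + f) = -6*f)
-22 - r(sqrt(1/3 + 0)/(-3) + u/5) = -22 - (-6)*(sqrt(1/3 + 0)/(-3) + (1/4)/5) = -22 - (-6)*(sqrt(1/3 + 0)*(-1/3) + (1/4)*(1/5)) = -22 - (-6)*(sqrt(1/3)*(-1/3) + 1/20) = -22 - (-6)*((sqrt(3)/3)*(-1/3) + 1/20) = -22 - (-6)*(-sqrt(3)/9 + 1/20) = -22 - (-6)*(1/20 - sqrt(3)/9) = -22 - (-3/10 + 2*sqrt(3)/3) = -22 + (3/10 - 2*sqrt(3)/3) = -217/10 - 2*sqrt(3)/3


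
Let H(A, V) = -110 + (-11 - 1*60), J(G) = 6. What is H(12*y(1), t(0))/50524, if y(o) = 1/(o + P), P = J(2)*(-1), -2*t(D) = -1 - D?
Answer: -181/50524 ≈ -0.0035825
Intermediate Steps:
t(D) = ½ + D/2 (t(D) = -(-1 - D)/2 = ½ + D/2)
P = -6 (P = 6*(-1) = -6)
y(o) = 1/(-6 + o) (y(o) = 1/(o - 6) = 1/(-6 + o))
H(A, V) = -181 (H(A, V) = -110 + (-11 - 60) = -110 - 71 = -181)
H(12*y(1), t(0))/50524 = -181/50524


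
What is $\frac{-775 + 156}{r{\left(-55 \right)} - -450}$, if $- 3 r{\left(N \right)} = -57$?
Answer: $- \frac{619}{469} \approx -1.3198$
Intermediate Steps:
$r{\left(N \right)} = 19$ ($r{\left(N \right)} = \left(- \frac{1}{3}\right) \left(-57\right) = 19$)
$\frac{-775 + 156}{r{\left(-55 \right)} - -450} = \frac{-775 + 156}{19 - -450} = - \frac{619}{19 + 450} = - \frac{619}{469}$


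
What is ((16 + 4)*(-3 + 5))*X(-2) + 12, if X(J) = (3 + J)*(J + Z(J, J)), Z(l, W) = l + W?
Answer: -228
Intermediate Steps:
Z(l, W) = W + l
X(J) = 3*J*(3 + J) (X(J) = (3 + J)*(J + (J + J)) = (3 + J)*(J + 2*J) = (3 + J)*(3*J) = 3*J*(3 + J))
((16 + 4)*(-3 + 5))*X(-2) + 12 = ((16 + 4)*(-3 + 5))*(3*(-2)*(3 - 2)) + 12 = (20*2)*(3*(-2)*1) + 12 = 40*(-6) + 12 = -240 + 12 = -228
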